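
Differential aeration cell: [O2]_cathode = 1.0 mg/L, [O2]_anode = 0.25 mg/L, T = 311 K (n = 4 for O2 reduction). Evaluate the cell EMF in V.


Apply the Nernst concentration-cell relation: E = (RT/nF)*ln(C_cathode/C_anode)
RT/nF = 8.314*311/(4*96485) = 0.00669963 V
ln(1.0/0.25) = 1.38629
E = 0.00669963 * 1.38629 = 0.00929 V

0.00929 V


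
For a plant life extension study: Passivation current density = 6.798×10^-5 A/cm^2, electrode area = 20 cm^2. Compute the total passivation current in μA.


I = i_pass * A, then convert A → μA (×10^6)
I = 6.798×10^-5 * 20 * 10^6 = 1359.6 μA

1359.6 μA


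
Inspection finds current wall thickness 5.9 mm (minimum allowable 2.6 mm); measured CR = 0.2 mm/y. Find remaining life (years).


Apply the remaining-life relation: RL = (t_current − t_min) / CR
RL = (5.9 − 2.6) / 0.2 = 3.3 / 0.2 = 16.5 years

16.5 years


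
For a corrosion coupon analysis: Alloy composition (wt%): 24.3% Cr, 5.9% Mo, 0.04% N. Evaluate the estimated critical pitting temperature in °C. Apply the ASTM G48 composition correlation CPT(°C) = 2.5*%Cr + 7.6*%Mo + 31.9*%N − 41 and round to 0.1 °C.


Apply the ASTM G48 empirical CPT estimate: CPT(°C) = 2.5*%Cr + 7.6*%Mo + 31.9*%N − 41
2.5*24.3 = 60.75; 7.6*5.9 = 44.84; 31.9*0.04 = 1.276
CPT = 60.75 + 44.84 + 1.276 − 41 = 65.866 °C
Rounded to 0.1 °C: CPT ≈ 65.9 °C

65.9 °C


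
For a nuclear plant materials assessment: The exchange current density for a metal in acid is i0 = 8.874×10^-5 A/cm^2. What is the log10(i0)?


i0 = 8.874×10^-5 A/cm^2
log10(i0) = -4.052

-4.052


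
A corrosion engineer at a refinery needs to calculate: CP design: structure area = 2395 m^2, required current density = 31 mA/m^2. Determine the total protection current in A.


I = area * current density, then convert mA → A (÷1000)
I = 2395 * 31 / 1000 = 74.25 A

74.25 A


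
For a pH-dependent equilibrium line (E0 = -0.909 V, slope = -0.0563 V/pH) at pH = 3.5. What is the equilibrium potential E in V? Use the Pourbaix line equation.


Apply the Pourbaix line equation: E = E0 + slope*pH
E = -0.909 + (-0.0563)*3.5 = -0.909 + (-0.19705) = -1.10605 V
Rounded to 3 decimal places: E = -1.106 V

-1.106 V


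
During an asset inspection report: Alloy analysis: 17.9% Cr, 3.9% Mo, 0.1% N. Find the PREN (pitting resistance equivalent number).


Apply the PREN formula: PREN = Cr + 3.3*Mo + 16*N
PREN = 17.9 + 3.3*3.9 + 16*0.1
PREN = 17.9 + 12.87 + 1.6 = 32.37

32.37


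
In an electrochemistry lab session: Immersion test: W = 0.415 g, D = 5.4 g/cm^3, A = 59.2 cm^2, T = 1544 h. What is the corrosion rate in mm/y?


Apply the mm/y weight-loss relation: CR = 87600 * W / (D * A * T)
Numerator: 87600 * 0.415 = 36354.0
Denominator: 5.4 * 59.2 * 1544 = 493585.92
CR = 36354.0 / 493585.92 = 0.073653 mm/y

0.073653 mm/y


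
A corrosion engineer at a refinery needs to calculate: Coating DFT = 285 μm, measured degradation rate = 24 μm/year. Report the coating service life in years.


Service life = thickness / degradation rate
Life = 285 / 24 = 11.9 years

11.9 years


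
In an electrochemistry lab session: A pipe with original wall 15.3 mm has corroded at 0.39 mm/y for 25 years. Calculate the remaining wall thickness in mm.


Remaining wall = original − CR × time
t = 15.3 − 0.39*25 = 15.3 − 9.75 = 5.55 mm

5.55 mm


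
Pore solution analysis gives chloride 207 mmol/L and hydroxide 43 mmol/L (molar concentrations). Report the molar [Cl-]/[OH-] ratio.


Threshold parameter = [Cl-] / [OH-] (molar basis; both in mmol/L, so units cancel)
Ratio = 207 / 43 = 4.81

4.81


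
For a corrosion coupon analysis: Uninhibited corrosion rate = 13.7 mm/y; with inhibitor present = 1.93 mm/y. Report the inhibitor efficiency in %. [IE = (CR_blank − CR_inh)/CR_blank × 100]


Apply the inhibitor-efficiency definition: IE = (CR_blank − CR_inh)/CR_blank × 100
IE = (13.7 − 1.93) / 13.7 × 100
IE = 11.77 / 13.7 × 100 = 85.9 %

85.9 %


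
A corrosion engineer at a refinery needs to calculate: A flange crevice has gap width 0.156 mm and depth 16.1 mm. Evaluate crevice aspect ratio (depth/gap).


Aspect ratio = depth / gap
Ratio = 16.1 / 0.156 = 103.2

103.2


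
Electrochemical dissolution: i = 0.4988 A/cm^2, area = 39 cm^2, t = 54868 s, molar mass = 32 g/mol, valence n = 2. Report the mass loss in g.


Apply Faraday's law: m = i*A*t*M / (n*F)
Total charge passed Q = i*A*t = 0.4988*39*54868 = 1067358.1776 C
m = Q*M/(n*F) = 1067358.1776*32/(2*96485) = 176.99882 g

176.99882 g


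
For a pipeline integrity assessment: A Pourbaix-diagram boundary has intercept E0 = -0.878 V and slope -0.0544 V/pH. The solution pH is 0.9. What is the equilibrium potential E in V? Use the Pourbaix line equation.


Apply the Pourbaix line equation: E = E0 + slope*pH
E = -0.878 + (-0.0544)*0.9 = -0.878 + (-0.04896) = -0.92696 V
Rounded to 3 decimal places: E = -0.927 V

-0.927 V


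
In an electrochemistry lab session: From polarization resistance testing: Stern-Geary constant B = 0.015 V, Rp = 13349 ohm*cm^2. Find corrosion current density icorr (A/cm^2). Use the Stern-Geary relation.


Apply the Stern-Geary relation: icorr = B / Rp
icorr = 0.015 / 13349 = 1.124×10^-6 A/cm^2

1.124×10^-6 A/cm^2


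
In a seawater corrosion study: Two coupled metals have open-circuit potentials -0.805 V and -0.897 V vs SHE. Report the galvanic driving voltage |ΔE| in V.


Driving voltage is the absolute potential difference.
|ΔE| = |-0.805 − (-0.897)| = 0.092 V

0.092 V


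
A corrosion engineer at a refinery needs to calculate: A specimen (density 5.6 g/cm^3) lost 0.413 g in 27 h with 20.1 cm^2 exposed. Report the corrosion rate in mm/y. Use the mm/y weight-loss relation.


Apply the mm/y weight-loss relation: CR = 87600 * W / (D * A * T)
Numerator: 87600 * 0.413 = 36178.8
Denominator: 5.6 * 20.1 * 27 = 3039.12
CR = 36178.8 / 3039.12 = 11.90437 mm/y

11.90437 mm/y


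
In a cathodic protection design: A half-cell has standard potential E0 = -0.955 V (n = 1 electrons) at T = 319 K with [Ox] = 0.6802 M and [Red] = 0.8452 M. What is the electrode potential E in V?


Apply the Nernst equation: E = E0 + (RT/nF)*ln([Ox]/[Red])
Step 1: RT/nF = 8.314*319/(1*96485) = 0.02748786 V
Step 2: [Ox]/[Red] = 0.6802/0.8452 = 0.80478
Step 3: ln(0.80478) = -0.217186
Step 4: correction = 0.02748786 * -0.217186 = -0.006 V
E = -0.955 + -0.006 = -0.961 V

-0.961 V


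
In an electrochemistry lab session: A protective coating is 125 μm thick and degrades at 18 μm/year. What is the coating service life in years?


Service life = thickness / degradation rate
Life = 125 / 18 = 6.9 years

6.9 years


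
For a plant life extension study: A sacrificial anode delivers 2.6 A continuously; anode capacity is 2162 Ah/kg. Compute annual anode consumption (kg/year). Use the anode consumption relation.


Annual consumption = current * hours per year / capacity
Rate = 2.6 * 8760 / 2162 = 10.5 kg/year

10.5 kg/year


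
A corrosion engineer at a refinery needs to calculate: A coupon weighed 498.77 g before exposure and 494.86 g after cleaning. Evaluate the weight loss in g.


Weight loss = initial − final
WL = 498.77 − 494.86 = 3.91 g

3.91 g


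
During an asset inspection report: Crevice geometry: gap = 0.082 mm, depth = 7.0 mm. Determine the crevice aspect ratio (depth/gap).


Aspect ratio = depth / gap
Ratio = 7.0 / 0.082 = 85.4

85.4


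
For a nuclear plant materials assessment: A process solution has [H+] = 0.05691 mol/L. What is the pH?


pH = −log10[H+]
pH = −log10(0.05691) = 1.24

1.24


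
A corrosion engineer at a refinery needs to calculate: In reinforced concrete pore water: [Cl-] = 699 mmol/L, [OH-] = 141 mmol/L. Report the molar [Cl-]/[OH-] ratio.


Threshold parameter = [Cl-] / [OH-] (molar basis; both in mmol/L, so units cancel)
Ratio = 699 / 141 = 4.96

4.96


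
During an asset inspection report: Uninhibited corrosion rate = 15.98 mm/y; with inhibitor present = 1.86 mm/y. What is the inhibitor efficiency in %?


Apply the inhibitor-efficiency definition: IE = (CR_blank − CR_inh)/CR_blank × 100
IE = (15.98 − 1.86) / 15.98 × 100
IE = 14.12 / 15.98 × 100 = 88.4 %

88.4 %


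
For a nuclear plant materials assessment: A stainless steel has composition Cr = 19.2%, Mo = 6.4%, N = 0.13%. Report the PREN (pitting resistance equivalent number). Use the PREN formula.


Apply the PREN formula: PREN = Cr + 3.3*Mo + 16*N
PREN = 19.2 + 3.3*6.4 + 16*0.13
PREN = 19.2 + 21.12 + 2.08 = 42.4

42.4


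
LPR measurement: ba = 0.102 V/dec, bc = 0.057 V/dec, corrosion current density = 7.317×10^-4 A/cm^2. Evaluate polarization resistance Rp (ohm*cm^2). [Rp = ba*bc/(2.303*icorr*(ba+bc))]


Apply the Stern-Geary equation: Rp = ba*bc / (2.303*icorr*(ba+bc))
ba*bc = 0.102*0.057 = 0.005814
ba+bc = 0.159; 2.303*icorr*(ba+bc) = 2.303*7.317×10^-4*0.159 = 2.6793171×10^-4
Rp = 0.005814 / 2.6793171×10^-4 = 21.7 ohm*cm^2

21.7 ohm*cm^2


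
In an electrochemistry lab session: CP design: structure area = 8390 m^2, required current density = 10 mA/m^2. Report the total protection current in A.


I = area * current density, then convert mA → A (÷1000)
I = 8390 * 10 / 1000 = 83.9 A

83.9 A


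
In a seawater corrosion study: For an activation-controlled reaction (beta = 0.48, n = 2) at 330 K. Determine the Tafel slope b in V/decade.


Apply the Tafel slope relation: b = 2.303*R*T/(beta*n*F)
Numerator: 2.303 * 8.314 * 330 = 6318.56
Denominator: 0.48 * 2 * 96485 = 92625.6
b = 6318.56 / 92625.6 = 0.068 V/decade

0.068 V/decade


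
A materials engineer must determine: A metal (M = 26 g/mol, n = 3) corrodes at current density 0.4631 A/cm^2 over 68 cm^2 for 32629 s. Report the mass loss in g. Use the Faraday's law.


Apply Faraday's law: m = i*A*t*M / (n*F)
Total charge passed Q = i*A*t = 0.4631*68*32629 = 1027513.3132 C
m = Q*M/(n*F) = 1027513.3132*26/(3*96485) = 92.2953 g

92.2953 g


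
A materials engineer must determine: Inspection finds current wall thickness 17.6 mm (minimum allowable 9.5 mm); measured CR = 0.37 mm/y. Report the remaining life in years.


Apply the remaining-life relation: RL = (t_current − t_min) / CR
RL = (17.6 − 9.5) / 0.37 = 8.1 / 0.37 = 21.9 years

21.9 years


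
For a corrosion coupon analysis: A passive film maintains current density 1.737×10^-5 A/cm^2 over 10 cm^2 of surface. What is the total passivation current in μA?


I = i_pass * A, then convert A → μA (×10^6)
I = 1.737×10^-5 * 10 * 10^6 = 173.7 μA

173.7 μA


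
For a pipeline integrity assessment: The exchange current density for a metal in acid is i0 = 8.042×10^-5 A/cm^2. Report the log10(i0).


i0 = 8.042×10^-5 A/cm^2
log10(i0) = -4.095

-4.095


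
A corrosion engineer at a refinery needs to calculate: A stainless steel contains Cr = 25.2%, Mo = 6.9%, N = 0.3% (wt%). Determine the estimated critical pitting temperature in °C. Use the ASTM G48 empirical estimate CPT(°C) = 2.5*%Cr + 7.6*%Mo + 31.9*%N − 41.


Apply the ASTM G48 empirical CPT estimate: CPT(°C) = 2.5*%Cr + 7.6*%Mo + 31.9*%N − 41
2.5*25.2 = 63; 7.6*6.9 = 52.44; 31.9*0.3 = 9.57
CPT = 63 + 52.44 + 9.57 − 41 = 84.01 °C
Rounded to 0.1 °C: CPT ≈ 84.0 °C

84.0 °C


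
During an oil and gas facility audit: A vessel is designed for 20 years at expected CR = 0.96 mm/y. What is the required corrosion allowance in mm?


Corrosion allowance = CR × design life
CA = 0.96 * 20 = 19.2 mm

19.2 mm


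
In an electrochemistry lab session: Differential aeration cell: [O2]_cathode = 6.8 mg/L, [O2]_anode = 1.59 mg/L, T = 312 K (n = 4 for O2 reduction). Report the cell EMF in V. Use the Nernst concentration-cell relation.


Apply the Nernst concentration-cell relation: E = (RT/nF)*ln(C_cathode/C_anode)
RT/nF = 8.314*312/(4*96485) = 0.00672117 V
ln(6.8/1.59) = 1.45319
E = 0.00672117 * 1.45319 = 0.00977 V

0.00977 V


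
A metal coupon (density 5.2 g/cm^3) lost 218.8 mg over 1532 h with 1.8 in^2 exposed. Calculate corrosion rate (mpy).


Apply the mpy weight-loss relation: CR = 534 * W / (D * A * T)
Numerator: 534 * 218.8 = 116839.2
Denominator: 5.2 * 1.8 * 1532 = 14339.52
CR = 116839.2 / 14339.52 = 8.1481 mpy

8.1481 mpy


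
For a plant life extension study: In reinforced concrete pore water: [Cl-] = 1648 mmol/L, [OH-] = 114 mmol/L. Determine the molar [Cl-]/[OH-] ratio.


Threshold parameter = [Cl-] / [OH-] (molar basis; both in mmol/L, so units cancel)
Ratio = 1648 / 114 = 14.46

14.46


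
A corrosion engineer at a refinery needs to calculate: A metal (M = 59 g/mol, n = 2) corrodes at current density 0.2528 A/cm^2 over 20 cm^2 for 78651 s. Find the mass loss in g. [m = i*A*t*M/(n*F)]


Apply Faraday's law: m = i*A*t*M / (n*F)
Total charge passed Q = i*A*t = 0.2528*20*78651 = 397659.456 C
m = Q*M/(n*F) = 397659.456*59/(2*96485) = 121.58319 g

121.58319 g


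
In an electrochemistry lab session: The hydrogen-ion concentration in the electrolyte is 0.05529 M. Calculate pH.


pH = −log10[H+]
pH = −log10(0.05529) = 1.26

1.26


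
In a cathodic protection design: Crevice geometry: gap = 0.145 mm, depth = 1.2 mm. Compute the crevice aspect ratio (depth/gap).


Aspect ratio = depth / gap
Ratio = 1.2 / 0.145 = 8.3

8.3


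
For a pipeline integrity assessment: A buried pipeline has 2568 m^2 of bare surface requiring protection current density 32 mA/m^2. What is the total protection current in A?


I = area * current density, then convert mA → A (÷1000)
I = 2568 * 32 / 1000 = 82.18 A

82.18 A


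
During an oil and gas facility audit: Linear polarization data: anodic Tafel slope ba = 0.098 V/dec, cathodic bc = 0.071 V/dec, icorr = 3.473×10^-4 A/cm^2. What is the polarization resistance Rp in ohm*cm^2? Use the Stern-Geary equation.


Apply the Stern-Geary equation: Rp = ba*bc / (2.303*icorr*(ba+bc))
ba*bc = 0.098*0.071 = 0.006958
ba+bc = 0.169; 2.303*icorr*(ba+bc) = 2.303*3.473×10^-4*0.169 = 1.3517159×10^-4
Rp = 0.006958 / 1.3517159×10^-4 = 51.5 ohm*cm^2

51.5 ohm*cm^2


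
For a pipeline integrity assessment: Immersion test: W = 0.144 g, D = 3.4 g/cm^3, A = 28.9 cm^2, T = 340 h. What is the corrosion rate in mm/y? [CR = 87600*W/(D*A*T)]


Apply the mm/y weight-loss relation: CR = 87600 * W / (D * A * T)
Numerator: 87600 * 0.144 = 12614.4
Denominator: 3.4 * 28.9 * 340 = 33408.4
CR = 12614.4 / 33408.4 = 0.3776 mm/y

0.3776 mm/y


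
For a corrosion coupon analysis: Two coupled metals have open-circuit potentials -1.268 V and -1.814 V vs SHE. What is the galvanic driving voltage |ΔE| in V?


Driving voltage is the absolute potential difference.
|ΔE| = |-1.268 − (-1.814)| = 0.546 V

0.546 V


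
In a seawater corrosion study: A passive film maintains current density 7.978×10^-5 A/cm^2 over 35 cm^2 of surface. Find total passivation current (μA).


I = i_pass * A, then convert A → μA (×10^6)
I = 7.978×10^-5 * 35 * 10^6 = 2792.3 μA

2792.3 μA


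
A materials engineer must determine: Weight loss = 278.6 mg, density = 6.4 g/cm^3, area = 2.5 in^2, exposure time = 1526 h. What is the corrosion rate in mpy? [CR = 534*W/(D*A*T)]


Apply the mpy weight-loss relation: CR = 534 * W / (D * A * T)
Numerator: 534 * 278.6 = 148772.4
Denominator: 6.4 * 2.5 * 1526 = 24416.0
CR = 148772.4 / 24416.0 = 6.093 mpy

6.093 mpy


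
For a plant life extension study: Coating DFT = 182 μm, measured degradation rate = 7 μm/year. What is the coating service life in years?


Service life = thickness / degradation rate
Life = 182 / 7 = 26.0 years

26.0 years


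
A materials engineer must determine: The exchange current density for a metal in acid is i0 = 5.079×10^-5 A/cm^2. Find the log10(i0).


i0 = 5.079×10^-5 A/cm^2
log10(i0) = -4.294

-4.294


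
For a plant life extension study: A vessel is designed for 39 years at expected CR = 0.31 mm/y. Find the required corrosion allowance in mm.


Corrosion allowance = CR × design life
CA = 0.31 * 39 = 12.09 mm

12.09 mm


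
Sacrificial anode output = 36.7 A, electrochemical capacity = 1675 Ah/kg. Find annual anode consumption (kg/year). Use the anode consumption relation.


Annual consumption = current * hours per year / capacity
Rate = 36.7 * 8760 / 1675 = 191.9 kg/year

191.9 kg/year


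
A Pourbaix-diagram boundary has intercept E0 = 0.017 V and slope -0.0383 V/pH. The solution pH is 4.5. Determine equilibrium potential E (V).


Apply the Pourbaix line equation: E = E0 + slope*pH
E = 0.017 + (-0.0383)*4.5 = 0.017 + (-0.17235) = -0.15535 V
Rounded to 3 decimal places: E = -0.155 V

-0.155 V


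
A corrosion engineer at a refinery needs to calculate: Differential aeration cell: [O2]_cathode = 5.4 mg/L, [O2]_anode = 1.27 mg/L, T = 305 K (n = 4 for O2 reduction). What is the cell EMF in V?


Apply the Nernst concentration-cell relation: E = (RT/nF)*ln(C_cathode/C_anode)
RT/nF = 8.314*305/(4*96485) = 0.00657037 V
ln(5.4/1.27) = 1.44738
E = 0.00657037 * 1.44738 = 0.00951 V

0.00951 V


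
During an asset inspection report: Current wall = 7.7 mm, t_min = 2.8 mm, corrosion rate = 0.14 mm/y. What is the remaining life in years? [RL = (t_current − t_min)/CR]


Apply the remaining-life relation: RL = (t_current − t_min) / CR
RL = (7.7 − 2.8) / 0.14 = 4.9 / 0.14 = 35.0 years

35.0 years


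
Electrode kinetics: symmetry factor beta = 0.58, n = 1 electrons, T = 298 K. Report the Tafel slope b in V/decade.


Apply the Tafel slope relation: b = 2.303*R*T/(beta*n*F)
Numerator: 2.303 * 8.314 * 298 = 5705.85
Denominator: 0.58 * 1 * 96485 = 55961.3
b = 5705.85 / 55961.3 = 0.102 V/decade

0.102 V/decade


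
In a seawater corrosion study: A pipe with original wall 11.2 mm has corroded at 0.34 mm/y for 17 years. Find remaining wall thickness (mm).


Remaining wall = original − CR × time
t = 11.2 − 0.34*17 = 11.2 − 5.78 = 5.42 mm

5.42 mm


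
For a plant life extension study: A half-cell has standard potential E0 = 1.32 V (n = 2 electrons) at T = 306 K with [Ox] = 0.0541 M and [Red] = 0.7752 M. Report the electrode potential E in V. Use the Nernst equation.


Apply the Nernst equation: E = E0 + (RT/nF)*ln([Ox]/[Red])
Step 1: RT/nF = 8.314*306/(2*96485) = 0.01318383 V
Step 2: [Ox]/[Red] = 0.0541/0.7752 = 0.069788
Step 3: ln(0.069788) = -2.662293
Step 4: correction = 0.01318383 * -2.662293 = -0.0351 V
E = 1.32 + -0.0351 = 1.2849 V

1.2849 V


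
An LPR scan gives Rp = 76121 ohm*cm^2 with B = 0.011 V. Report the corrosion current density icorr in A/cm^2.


Apply the Stern-Geary relation: icorr = B / Rp
icorr = 0.011 / 76121 = 1.445×10^-7 A/cm^2

1.445×10^-7 A/cm^2


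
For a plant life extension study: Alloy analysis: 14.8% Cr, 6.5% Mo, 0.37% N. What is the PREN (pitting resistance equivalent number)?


Apply the PREN formula: PREN = Cr + 3.3*Mo + 16*N
PREN = 14.8 + 3.3*6.5 + 16*0.37
PREN = 14.8 + 21.45 + 5.92 = 42.17

42.17


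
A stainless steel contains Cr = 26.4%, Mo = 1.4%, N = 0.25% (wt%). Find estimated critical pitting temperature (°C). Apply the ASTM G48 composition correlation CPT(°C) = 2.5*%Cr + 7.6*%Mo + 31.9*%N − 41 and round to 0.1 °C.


Apply the ASTM G48 empirical CPT estimate: CPT(°C) = 2.5*%Cr + 7.6*%Mo + 31.9*%N − 41
2.5*26.4 = 66; 7.6*1.4 = 10.64; 31.9*0.25 = 7.975
CPT = 66 + 10.64 + 7.975 − 41 = 43.615 °C
Rounded to 0.1 °C: CPT ≈ 43.6 °C

43.6 °C


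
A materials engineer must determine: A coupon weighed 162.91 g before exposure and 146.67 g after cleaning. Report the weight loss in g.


Weight loss = initial − final
WL = 162.91 − 146.67 = 16.24 g

16.24 g


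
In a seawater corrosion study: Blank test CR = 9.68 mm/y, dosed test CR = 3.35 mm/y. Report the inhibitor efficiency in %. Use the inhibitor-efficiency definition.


Apply the inhibitor-efficiency definition: IE = (CR_blank − CR_inh)/CR_blank × 100
IE = (9.68 − 3.35) / 9.68 × 100
IE = 6.33 / 9.68 × 100 = 65.4 %

65.4 %


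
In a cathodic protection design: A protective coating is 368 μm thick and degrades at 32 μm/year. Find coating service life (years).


Service life = thickness / degradation rate
Life = 368 / 32 = 11.5 years

11.5 years


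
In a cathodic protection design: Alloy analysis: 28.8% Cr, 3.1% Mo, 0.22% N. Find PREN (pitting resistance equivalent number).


Apply the PREN formula: PREN = Cr + 3.3*Mo + 16*N
PREN = 28.8 + 3.3*3.1 + 16*0.22
PREN = 28.8 + 10.23 + 3.52 = 42.55

42.55


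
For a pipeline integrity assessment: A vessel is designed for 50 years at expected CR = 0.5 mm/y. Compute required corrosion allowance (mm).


Corrosion allowance = CR × design life
CA = 0.5 * 50 = 25.0 mm

25.0 mm


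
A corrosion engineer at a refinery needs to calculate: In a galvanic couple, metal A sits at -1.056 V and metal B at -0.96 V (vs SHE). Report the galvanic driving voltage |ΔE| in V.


Driving voltage is the absolute potential difference.
|ΔE| = |-1.056 − (-0.96)| = 0.096 V

0.096 V


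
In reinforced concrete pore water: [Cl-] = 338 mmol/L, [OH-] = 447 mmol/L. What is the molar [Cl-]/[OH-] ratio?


Threshold parameter = [Cl-] / [OH-] (molar basis; both in mmol/L, so units cancel)
Ratio = 338 / 447 = 0.76

0.76


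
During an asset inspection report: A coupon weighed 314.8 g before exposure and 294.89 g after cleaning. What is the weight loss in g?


Weight loss = initial − final
WL = 314.8 − 294.89 = 19.91 g

19.91 g


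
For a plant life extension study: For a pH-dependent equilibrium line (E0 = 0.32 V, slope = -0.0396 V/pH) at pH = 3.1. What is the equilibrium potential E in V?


Apply the Pourbaix line equation: E = E0 + slope*pH
E = 0.32 + (-0.0396)*3.1 = 0.32 + (-0.12276) = 0.19724 V
Rounded to 3 decimal places: E = 0.197 V

0.197 V


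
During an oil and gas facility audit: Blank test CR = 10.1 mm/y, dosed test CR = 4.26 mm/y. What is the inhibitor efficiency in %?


Apply the inhibitor-efficiency definition: IE = (CR_blank − CR_inh)/CR_blank × 100
IE = (10.1 − 4.26) / 10.1 × 100
IE = 5.84 / 10.1 × 100 = 57.8 %

57.8 %


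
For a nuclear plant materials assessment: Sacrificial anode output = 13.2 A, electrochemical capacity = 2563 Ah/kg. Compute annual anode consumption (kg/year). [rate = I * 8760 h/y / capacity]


Annual consumption = current * hours per year / capacity
Rate = 13.2 * 8760 / 2563 = 45.1 kg/year

45.1 kg/year


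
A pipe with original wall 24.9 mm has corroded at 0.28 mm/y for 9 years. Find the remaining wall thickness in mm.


Remaining wall = original − CR × time
t = 24.9 − 0.28*9 = 24.9 − 2.52 = 22.38 mm

22.38 mm


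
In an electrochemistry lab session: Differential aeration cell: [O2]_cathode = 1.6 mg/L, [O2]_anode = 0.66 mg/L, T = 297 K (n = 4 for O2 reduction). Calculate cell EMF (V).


Apply the Nernst concentration-cell relation: E = (RT/nF)*ln(C_cathode/C_anode)
RT/nF = 8.314*297/(4*96485) = 0.00639804 V
ln(1.6/0.66) = 0.88552
E = 0.00639804 * 0.88552 = 0.00567 V

0.00567 V


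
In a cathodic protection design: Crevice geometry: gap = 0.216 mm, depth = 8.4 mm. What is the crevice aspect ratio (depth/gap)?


Aspect ratio = depth / gap
Ratio = 8.4 / 0.216 = 38.9

38.9


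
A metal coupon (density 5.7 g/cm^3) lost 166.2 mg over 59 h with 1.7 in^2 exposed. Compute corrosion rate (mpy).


Apply the mpy weight-loss relation: CR = 534 * W / (D * A * T)
Numerator: 534 * 166.2 = 88750.8
Denominator: 5.7 * 1.7 * 59 = 571.71
CR = 88750.8 / 571.71 = 155.23745 mpy

155.23745 mpy


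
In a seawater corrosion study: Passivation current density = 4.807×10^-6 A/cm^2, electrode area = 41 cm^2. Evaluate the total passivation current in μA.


I = i_pass * A, then convert A → μA (×10^6)
I = 4.807×10^-6 * 41 * 10^6 = 197.09 μA

197.09 μA


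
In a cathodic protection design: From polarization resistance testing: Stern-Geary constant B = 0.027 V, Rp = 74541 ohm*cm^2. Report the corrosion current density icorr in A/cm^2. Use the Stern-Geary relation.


Apply the Stern-Geary relation: icorr = B / Rp
icorr = 0.027 / 74541 = 3.622×10^-7 A/cm^2

3.622×10^-7 A/cm^2


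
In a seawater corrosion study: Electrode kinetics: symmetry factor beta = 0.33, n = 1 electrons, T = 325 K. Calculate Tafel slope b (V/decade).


Apply the Tafel slope relation: b = 2.303*R*T/(beta*n*F)
Numerator: 2.303 * 8.314 * 325 = 6222.82
Denominator: 0.33 * 1 * 96485 = 31840.05
b = 6222.82 / 31840.05 = 0.195 V/decade

0.195 V/decade


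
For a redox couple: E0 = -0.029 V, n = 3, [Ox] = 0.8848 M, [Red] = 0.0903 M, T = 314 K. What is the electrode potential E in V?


Apply the Nernst equation: E = E0 + (RT/nF)*ln([Ox]/[Red])
Step 1: RT/nF = 8.314*314/(3*96485) = 0.009019 V
Step 2: [Ox]/[Red] = 0.8848/0.0903 = 9.79845
Step 3: ln(9.79845) = 2.282224
Step 4: correction = 0.009019 * 2.282224 = 0.0206 V
E = -0.029 + 0.0206 = -0.0084 V

-0.0084 V


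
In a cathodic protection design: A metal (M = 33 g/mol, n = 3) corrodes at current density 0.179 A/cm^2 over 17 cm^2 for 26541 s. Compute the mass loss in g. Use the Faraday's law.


Apply Faraday's law: m = i*A*t*M / (n*F)
Total charge passed Q = i*A*t = 0.179*17*26541 = 80764.263 C
m = Q*M/(n*F) = 80764.263*33/(3*96485) = 9.2077 g

9.2077 g


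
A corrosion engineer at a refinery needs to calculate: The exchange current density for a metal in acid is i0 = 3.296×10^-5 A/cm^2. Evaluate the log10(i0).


i0 = 3.296×10^-5 A/cm^2
log10(i0) = -4.482

-4.482


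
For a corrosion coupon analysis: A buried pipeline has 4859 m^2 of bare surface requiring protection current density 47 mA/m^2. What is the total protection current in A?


I = area * current density, then convert mA → A (÷1000)
I = 4859 * 47 / 1000 = 228.37 A

228.37 A


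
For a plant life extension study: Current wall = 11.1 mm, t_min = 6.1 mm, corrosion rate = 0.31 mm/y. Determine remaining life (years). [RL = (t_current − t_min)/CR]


Apply the remaining-life relation: RL = (t_current − t_min) / CR
RL = (11.1 − 6.1) / 0.31 = 5.0 / 0.31 = 16.1 years

16.1 years


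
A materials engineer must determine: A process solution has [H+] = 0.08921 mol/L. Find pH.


pH = −log10[H+]
pH = −log10(0.08921) = 1.05

1.05


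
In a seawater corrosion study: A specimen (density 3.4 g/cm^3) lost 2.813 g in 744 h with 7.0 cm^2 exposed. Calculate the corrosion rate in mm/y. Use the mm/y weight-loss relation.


Apply the mm/y weight-loss relation: CR = 87600 * W / (D * A * T)
Numerator: 87600 * 2.813 = 246418.8
Denominator: 3.4 * 7.0 * 744 = 17707.2
CR = 246418.8 / 17707.2 = 13.916305 mm/y

13.916305 mm/y


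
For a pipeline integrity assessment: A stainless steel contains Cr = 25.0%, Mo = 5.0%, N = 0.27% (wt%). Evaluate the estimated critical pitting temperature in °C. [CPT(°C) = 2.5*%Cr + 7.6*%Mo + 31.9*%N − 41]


Apply the ASTM G48 empirical CPT estimate: CPT(°C) = 2.5*%Cr + 7.6*%Mo + 31.9*%N − 41
2.5*25.0 = 62.5; 7.6*5.0 = 38; 31.9*0.27 = 8.613
CPT = 62.5 + 38 + 8.613 − 41 = 68.113 °C
Rounded to 0.1 °C: CPT ≈ 68.1 °C

68.1 °C


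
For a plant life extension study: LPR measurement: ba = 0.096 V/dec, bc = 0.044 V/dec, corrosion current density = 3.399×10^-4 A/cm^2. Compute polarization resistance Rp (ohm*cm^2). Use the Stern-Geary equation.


Apply the Stern-Geary equation: Rp = ba*bc / (2.303*icorr*(ba+bc))
ba*bc = 0.096*0.044 = 0.004224
ba+bc = 0.14; 2.303*icorr*(ba+bc) = 2.303*3.399×10^-4*0.14 = 1.0959056×10^-4
Rp = 0.004224 / 1.0959056×10^-4 = 38.54 ohm*cm^2

38.54 ohm*cm^2


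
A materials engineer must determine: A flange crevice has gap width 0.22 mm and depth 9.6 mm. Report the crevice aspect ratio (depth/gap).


Aspect ratio = depth / gap
Ratio = 9.6 / 0.22 = 43.6

43.6


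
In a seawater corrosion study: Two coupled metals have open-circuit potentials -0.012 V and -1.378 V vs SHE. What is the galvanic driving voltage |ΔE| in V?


Driving voltage is the absolute potential difference.
|ΔE| = |-0.012 − (-1.378)| = 1.366 V

1.366 V


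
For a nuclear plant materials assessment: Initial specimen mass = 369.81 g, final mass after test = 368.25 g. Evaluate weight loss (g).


Weight loss = initial − final
WL = 369.81 − 368.25 = 1.56 g

1.56 g


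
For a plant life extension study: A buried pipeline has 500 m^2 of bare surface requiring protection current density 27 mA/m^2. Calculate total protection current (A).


I = area * current density, then convert mA → A (÷1000)
I = 500 * 27 / 1000 = 13.5 A

13.5 A


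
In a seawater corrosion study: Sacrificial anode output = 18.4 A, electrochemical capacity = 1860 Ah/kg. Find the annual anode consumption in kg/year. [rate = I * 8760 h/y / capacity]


Annual consumption = current * hours per year / capacity
Rate = 18.4 * 8760 / 1860 = 86.7 kg/year

86.7 kg/year


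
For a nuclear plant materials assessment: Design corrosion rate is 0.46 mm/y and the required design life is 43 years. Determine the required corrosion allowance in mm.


Corrosion allowance = CR × design life
CA = 0.46 * 43 = 19.78 mm

19.78 mm


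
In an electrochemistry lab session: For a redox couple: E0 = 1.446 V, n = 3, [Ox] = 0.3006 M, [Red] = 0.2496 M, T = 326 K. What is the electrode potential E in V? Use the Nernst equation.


Apply the Nernst equation: E = E0 + (RT/nF)*ln([Ox]/[Red])
Step 1: RT/nF = 8.314*326/(3*96485) = 0.00936368 V
Step 2: [Ox]/[Red] = 0.3006/0.2496 = 1.204327
Step 3: ln(1.204327) = 0.185921
Step 4: correction = 0.00936368 * 0.185921 = 0.002 V
E = 1.446 + 0.002 = 1.448 V

1.448 V


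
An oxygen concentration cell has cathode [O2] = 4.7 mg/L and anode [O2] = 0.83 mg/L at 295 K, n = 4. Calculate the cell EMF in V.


Apply the Nernst concentration-cell relation: E = (RT/nF)*ln(C_cathode/C_anode)
RT/nF = 8.314*295/(4*96485) = 0.00635495 V
ln(4.7/0.83) = 1.73389
E = 0.00635495 * 1.73389 = 0.01102 V

0.01102 V


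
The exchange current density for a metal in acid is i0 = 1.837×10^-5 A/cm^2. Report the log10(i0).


i0 = 1.837×10^-5 A/cm^2
log10(i0) = -4.736

-4.736


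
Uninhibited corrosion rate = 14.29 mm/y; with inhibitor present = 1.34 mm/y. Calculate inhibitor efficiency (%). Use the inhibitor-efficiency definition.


Apply the inhibitor-efficiency definition: IE = (CR_blank − CR_inh)/CR_blank × 100
IE = (14.29 − 1.34) / 14.29 × 100
IE = 12.95 / 14.29 × 100 = 90.6 %

90.6 %


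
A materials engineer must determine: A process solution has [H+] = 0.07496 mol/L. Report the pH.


pH = −log10[H+]
pH = −log10(0.07496) = 1.13

1.13


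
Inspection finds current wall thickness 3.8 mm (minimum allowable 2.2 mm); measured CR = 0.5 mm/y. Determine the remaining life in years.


Apply the remaining-life relation: RL = (t_current − t_min) / CR
RL = (3.8 − 2.2) / 0.5 = 1.6 / 0.5 = 3.2 years

3.2 years


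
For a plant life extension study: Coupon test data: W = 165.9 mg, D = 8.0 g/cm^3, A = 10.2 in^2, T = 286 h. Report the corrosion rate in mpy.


Apply the mpy weight-loss relation: CR = 534 * W / (D * A * T)
Numerator: 534 * 165.9 = 88590.6
Denominator: 8.0 * 10.2 * 286 = 23337.6
CR = 88590.6 / 23337.6 = 3.796 mpy

3.796 mpy


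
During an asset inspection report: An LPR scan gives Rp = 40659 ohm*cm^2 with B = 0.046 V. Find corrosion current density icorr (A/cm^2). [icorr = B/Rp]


Apply the Stern-Geary relation: icorr = B / Rp
icorr = 0.046 / 40659 = 1.131×10^-6 A/cm^2

1.131×10^-6 A/cm^2


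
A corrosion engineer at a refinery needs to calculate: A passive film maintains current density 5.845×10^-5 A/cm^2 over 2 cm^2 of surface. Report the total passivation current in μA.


I = i_pass * A, then convert A → μA (×10^6)
I = 5.845×10^-5 * 2 * 10^6 = 116.9 μA

116.9 μA


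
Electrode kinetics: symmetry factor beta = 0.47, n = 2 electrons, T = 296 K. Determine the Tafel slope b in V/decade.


Apply the Tafel slope relation: b = 2.303*R*T/(beta*n*F)
Numerator: 2.303 * 8.314 * 296 = 5667.55
Denominator: 0.47 * 2 * 96485 = 90695.9
b = 5667.55 / 90695.9 = 0.062 V/decade

0.062 V/decade


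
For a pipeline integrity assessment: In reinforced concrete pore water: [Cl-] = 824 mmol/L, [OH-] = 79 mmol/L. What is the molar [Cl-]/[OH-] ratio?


Threshold parameter = [Cl-] / [OH-] (molar basis; both in mmol/L, so units cancel)
Ratio = 824 / 79 = 10.43

10.43


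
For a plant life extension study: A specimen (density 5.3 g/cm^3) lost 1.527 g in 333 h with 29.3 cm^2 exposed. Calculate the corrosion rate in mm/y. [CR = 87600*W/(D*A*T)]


Apply the mm/y weight-loss relation: CR = 87600 * W / (D * A * T)
Numerator: 87600 * 1.527 = 133765.2
Denominator: 5.3 * 29.3 * 333 = 51711.57
CR = 133765.2 / 51711.57 = 2.5868 mm/y

2.5868 mm/y


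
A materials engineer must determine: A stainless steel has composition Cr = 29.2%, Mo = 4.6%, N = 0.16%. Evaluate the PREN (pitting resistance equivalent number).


Apply the PREN formula: PREN = Cr + 3.3*Mo + 16*N
PREN = 29.2 + 3.3*4.6 + 16*0.16
PREN = 29.2 + 15.18 + 2.56 = 46.94

46.94


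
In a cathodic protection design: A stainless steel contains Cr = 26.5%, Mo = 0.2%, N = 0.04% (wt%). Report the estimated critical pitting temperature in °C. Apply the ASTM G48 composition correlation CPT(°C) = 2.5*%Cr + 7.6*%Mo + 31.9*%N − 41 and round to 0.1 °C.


Apply the ASTM G48 empirical CPT estimate: CPT(°C) = 2.5*%Cr + 7.6*%Mo + 31.9*%N − 41
2.5*26.5 = 66.25; 7.6*0.2 = 1.52; 31.9*0.04 = 1.276
CPT = 66.25 + 1.52 + 1.276 − 41 = 28.046 °C
Rounded to 0.1 °C: CPT ≈ 28.0 °C

28.0 °C


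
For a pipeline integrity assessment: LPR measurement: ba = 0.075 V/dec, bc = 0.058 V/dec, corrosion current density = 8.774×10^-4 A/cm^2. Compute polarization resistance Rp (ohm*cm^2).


Apply the Stern-Geary equation: Rp = ba*bc / (2.303*icorr*(ba+bc))
ba*bc = 0.075*0.058 = 0.00435
ba+bc = 0.133; 2.303*icorr*(ba+bc) = 2.303*8.774×10^-4*0.133 = 2.6874674×10^-4
Rp = 0.00435 / 2.6874674×10^-4 = 16.2 ohm*cm^2

16.2 ohm*cm^2


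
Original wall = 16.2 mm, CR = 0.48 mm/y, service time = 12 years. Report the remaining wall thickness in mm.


Remaining wall = original − CR × time
t = 16.2 − 0.48*12 = 16.2 − 5.76 = 10.44 mm

10.44 mm


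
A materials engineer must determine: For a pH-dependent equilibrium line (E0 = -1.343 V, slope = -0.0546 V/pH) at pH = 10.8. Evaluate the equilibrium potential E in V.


Apply the Pourbaix line equation: E = E0 + slope*pH
E = -1.343 + (-0.0546)*10.8 = -1.343 + (-0.58968) = -1.93268 V
Rounded to 3 decimal places: E = -1.933 V

-1.933 V


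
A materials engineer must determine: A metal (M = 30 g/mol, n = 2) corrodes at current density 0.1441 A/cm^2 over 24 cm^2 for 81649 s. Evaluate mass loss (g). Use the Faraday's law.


Apply Faraday's law: m = i*A*t*M / (n*F)
Total charge passed Q = i*A*t = 0.1441*24*81649 = 282374.9016 C
m = Q*M/(n*F) = 282374.9016*30/(2*96485) = 43.8993 g

43.8993 g


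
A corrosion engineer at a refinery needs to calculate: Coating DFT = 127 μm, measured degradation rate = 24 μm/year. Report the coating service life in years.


Service life = thickness / degradation rate
Life = 127 / 24 = 5.3 years

5.3 years


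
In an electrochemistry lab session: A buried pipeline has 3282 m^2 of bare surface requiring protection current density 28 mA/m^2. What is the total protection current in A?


I = area * current density, then convert mA → A (÷1000)
I = 3282 * 28 / 1000 = 91.9 A

91.9 A


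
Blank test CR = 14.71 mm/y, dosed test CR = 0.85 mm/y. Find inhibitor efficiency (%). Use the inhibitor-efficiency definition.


Apply the inhibitor-efficiency definition: IE = (CR_blank − CR_inh)/CR_blank × 100
IE = (14.71 − 0.85) / 14.71 × 100
IE = 13.86 / 14.71 × 100 = 94.2 %

94.2 %


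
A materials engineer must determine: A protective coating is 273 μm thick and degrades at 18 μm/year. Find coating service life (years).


Service life = thickness / degradation rate
Life = 273 / 18 = 15.2 years

15.2 years


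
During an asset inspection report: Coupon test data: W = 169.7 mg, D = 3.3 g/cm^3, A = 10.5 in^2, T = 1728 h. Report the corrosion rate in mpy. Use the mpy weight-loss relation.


Apply the mpy weight-loss relation: CR = 534 * W / (D * A * T)
Numerator: 534 * 169.7 = 90619.8
Denominator: 3.3 * 10.5 * 1728 = 59875.2
CR = 90619.8 / 59875.2 = 1.51348 mpy

1.51348 mpy


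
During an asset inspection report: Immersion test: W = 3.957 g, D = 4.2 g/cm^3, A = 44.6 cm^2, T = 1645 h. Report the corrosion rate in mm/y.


Apply the mm/y weight-loss relation: CR = 87600 * W / (D * A * T)
Numerator: 87600 * 3.957 = 346633.2
Denominator: 4.2 * 44.6 * 1645 = 308141.4
CR = 346633.2 / 308141.4 = 1.124916 mm/y

1.124916 mm/y


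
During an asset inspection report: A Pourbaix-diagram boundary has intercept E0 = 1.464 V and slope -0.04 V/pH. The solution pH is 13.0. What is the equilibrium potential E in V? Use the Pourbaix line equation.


Apply the Pourbaix line equation: E = E0 + slope*pH
E = 1.464 + (-0.04)*13.0 = 1.464 + (-0.52) = 0.944 V
Rounded to 4 decimal places: E = 0.9440 V

0.9440 V


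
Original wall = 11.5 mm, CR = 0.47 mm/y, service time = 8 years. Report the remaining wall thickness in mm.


Remaining wall = original − CR × time
t = 11.5 − 0.47*8 = 11.5 − 3.76 = 7.74 mm

7.74 mm


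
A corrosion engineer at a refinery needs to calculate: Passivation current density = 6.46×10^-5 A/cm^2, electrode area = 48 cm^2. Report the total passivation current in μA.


I = i_pass * A, then convert A → μA (×10^6)
I = 6.46×10^-5 * 48 * 10^6 = 3100.8 μA

3100.8 μA


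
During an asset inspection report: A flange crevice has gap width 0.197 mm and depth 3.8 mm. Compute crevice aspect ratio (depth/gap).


Aspect ratio = depth / gap
Ratio = 3.8 / 0.197 = 19.3

19.3


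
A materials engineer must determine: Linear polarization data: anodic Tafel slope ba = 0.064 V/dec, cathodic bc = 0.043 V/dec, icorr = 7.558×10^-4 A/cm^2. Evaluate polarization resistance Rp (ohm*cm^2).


Apply the Stern-Geary equation: Rp = ba*bc / (2.303*icorr*(ba+bc))
ba*bc = 0.064*0.043 = 0.002752
ba+bc = 0.107; 2.303*icorr*(ba+bc) = 2.303*7.558×10^-4*0.107 = 1.8624499×10^-4
Rp = 0.002752 / 1.8624499×10^-4 = 14.8 ohm*cm^2

14.8 ohm*cm^2


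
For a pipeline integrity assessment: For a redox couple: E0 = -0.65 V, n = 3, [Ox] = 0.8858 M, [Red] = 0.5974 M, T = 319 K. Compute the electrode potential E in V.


Apply the Nernst equation: E = E0 + (RT/nF)*ln([Ox]/[Red])
Step 1: RT/nF = 8.314*319/(3*96485) = 0.00916262 V
Step 2: [Ox]/[Red] = 0.8858/0.5974 = 1.482759
Step 3: ln(1.482759) = 0.393905
Step 4: correction = 0.00916262 * 0.393905 = 0.0036 V
E = -0.65 + 0.0036 = -0.6464 V

-0.6464 V


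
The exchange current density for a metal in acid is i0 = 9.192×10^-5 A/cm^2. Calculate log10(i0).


i0 = 9.192×10^-5 A/cm^2
log10(i0) = -4.037

-4.037


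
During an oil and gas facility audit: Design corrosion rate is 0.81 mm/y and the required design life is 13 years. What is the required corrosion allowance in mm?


Corrosion allowance = CR × design life
CA = 0.81 * 13 = 10.53 mm

10.53 mm


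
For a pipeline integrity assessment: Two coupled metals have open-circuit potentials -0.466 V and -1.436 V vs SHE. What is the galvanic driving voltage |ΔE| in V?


Driving voltage is the absolute potential difference.
|ΔE| = |-0.466 − (-1.436)| = 0.97 V

0.97 V


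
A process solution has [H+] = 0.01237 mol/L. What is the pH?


pH = −log10[H+]
pH = −log10(0.01237) = 1.91

1.91


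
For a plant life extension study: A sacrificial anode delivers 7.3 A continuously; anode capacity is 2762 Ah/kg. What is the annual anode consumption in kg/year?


Annual consumption = current * hours per year / capacity
Rate = 7.3 * 8760 / 2762 = 23.2 kg/year

23.2 kg/year


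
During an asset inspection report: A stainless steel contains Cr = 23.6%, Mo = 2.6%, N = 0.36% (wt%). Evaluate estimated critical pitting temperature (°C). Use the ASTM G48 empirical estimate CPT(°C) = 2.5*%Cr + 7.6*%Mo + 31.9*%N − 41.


Apply the ASTM G48 empirical CPT estimate: CPT(°C) = 2.5*%Cr + 7.6*%Mo + 31.9*%N − 41
2.5*23.6 = 59; 7.6*2.6 = 19.76; 31.9*0.36 = 11.484
CPT = 59 + 19.76 + 11.484 − 41 = 49.244 °C
Rounded to 0.1 °C: CPT ≈ 49.2 °C

49.2 °C
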